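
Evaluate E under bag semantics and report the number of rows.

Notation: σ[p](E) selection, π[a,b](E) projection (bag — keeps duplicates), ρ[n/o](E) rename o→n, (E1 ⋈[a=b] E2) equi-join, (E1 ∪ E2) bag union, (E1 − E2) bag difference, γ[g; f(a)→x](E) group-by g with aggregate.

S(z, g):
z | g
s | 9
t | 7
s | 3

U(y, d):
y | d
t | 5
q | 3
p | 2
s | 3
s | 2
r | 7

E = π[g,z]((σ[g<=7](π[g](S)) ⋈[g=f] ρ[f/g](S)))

Per-node cardinality:
  S → 3
  π[g](S) → 3
  σ[g<=7](π[g](S)) → 2
  S → 3
  ρ[f/g](S) → 3
  (σ[g<=7](π[g](S)) ⋈[g=f] ρ[f/g](S)) → 2
  π[g,z]((σ[g<=7](π[g](S)) ⋈[g=f] ρ[f/g](S))) → 2

|E| = 2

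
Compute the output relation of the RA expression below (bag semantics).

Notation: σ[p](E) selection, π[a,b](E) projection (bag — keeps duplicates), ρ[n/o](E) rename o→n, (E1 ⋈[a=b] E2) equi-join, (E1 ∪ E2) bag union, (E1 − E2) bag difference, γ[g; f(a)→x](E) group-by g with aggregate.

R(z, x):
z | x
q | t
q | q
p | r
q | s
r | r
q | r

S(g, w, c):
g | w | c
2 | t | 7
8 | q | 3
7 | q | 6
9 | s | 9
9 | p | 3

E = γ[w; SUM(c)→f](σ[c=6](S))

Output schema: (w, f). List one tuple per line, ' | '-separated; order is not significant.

Row counts bottom-up:
  S → 5
  σ[c=6](S) → 1
  γ[w; SUM(c)→f](σ[c=6](S)) → 1

== RESULT ==
w | f
q | 6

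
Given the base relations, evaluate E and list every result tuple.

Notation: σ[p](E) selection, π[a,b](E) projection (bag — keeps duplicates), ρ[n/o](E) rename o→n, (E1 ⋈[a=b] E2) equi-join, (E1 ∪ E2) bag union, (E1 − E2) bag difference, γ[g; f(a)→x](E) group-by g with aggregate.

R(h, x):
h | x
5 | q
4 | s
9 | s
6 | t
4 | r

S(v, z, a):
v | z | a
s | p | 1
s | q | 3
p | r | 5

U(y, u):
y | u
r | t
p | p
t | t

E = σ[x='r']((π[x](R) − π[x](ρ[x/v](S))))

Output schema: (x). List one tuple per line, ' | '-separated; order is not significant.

Stepwise |·|:
  R → 5
  π[x](R) → 5
  S → 3
  ρ[x/v](S) → 3
  π[x](ρ[x/v](S)) → 3
  (π[x](R) − π[x](ρ[x/v](S))) → 3
  σ[x='r']((π[x](R) − π[x](ρ[x/v](S)))) → 1

== RESULT ==
x
r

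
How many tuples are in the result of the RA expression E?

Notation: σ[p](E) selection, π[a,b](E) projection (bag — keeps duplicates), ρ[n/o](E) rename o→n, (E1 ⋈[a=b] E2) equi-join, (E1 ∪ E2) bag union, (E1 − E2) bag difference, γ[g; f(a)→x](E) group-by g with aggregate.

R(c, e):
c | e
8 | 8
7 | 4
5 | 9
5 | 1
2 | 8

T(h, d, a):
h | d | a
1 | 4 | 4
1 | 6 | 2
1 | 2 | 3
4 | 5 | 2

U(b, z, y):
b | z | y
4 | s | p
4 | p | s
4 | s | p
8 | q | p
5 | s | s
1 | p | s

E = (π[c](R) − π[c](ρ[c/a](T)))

Stepwise |·|:
  R → 5
  π[c](R) → 5
  T → 4
  ρ[c/a](T) → 4
  π[c](ρ[c/a](T)) → 4
  (π[c](R) − π[c](ρ[c/a](T))) → 4

|E| = 4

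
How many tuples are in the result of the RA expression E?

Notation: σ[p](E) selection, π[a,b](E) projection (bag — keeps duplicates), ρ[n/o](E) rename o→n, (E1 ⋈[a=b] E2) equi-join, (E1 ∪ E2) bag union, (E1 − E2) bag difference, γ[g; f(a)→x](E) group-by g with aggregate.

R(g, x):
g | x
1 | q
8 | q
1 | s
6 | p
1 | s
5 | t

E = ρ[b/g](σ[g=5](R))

Row counts bottom-up:
  R → 6
  σ[g=5](R) → 1
  ρ[b/g](σ[g=5](R)) → 1

|E| = 1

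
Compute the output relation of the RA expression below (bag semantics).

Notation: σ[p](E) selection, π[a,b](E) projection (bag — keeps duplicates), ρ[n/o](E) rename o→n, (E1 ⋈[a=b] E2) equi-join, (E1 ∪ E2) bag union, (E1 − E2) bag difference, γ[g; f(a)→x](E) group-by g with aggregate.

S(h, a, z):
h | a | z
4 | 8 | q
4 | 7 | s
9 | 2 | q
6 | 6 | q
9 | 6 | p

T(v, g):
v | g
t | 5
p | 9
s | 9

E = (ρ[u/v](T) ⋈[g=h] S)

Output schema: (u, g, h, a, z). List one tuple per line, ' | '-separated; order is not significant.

Per-node cardinality:
  T → 3
  ρ[u/v](T) → 3
  S → 5
  (ρ[u/v](T) ⋈[g=h] S) → 4

== RESULT ==
u | g | h | a | z
p | 9 | 9 | 2 | q
p | 9 | 9 | 6 | p
s | 9 | 9 | 2 | q
s | 9 | 9 | 6 | p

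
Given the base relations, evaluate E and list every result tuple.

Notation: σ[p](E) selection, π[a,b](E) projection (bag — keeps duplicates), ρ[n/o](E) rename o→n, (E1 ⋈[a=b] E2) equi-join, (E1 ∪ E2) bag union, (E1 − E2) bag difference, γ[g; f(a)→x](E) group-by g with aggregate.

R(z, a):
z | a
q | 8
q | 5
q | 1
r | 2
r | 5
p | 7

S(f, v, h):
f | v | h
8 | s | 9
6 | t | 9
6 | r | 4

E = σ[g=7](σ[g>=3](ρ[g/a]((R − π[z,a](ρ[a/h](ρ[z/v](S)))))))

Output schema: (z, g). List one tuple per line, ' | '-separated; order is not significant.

Subexpression sizes:
  R → 6
  S → 3
  ρ[z/v](S) → 3
  ρ[a/h](ρ[z/v](S)) → 3
  π[z,a](ρ[a/h](ρ[z/v](S))) → 3
  (R − π[z,a](ρ[a/h](ρ[z/v](S)))) → 6
  ρ[g/a]((R − π[z,a](ρ[a/h](ρ[z/v](S))))) → 6
  σ[g>=3](ρ[g/a]((R − π[z,a](ρ[a/h](ρ[z/v](S)))))) → 4
  σ[g=7](σ[g>=3](ρ[g/a]((R − π[z,a](ρ[a/h](ρ[z/v](S))))))) → 1

== RESULT ==
z | g
p | 7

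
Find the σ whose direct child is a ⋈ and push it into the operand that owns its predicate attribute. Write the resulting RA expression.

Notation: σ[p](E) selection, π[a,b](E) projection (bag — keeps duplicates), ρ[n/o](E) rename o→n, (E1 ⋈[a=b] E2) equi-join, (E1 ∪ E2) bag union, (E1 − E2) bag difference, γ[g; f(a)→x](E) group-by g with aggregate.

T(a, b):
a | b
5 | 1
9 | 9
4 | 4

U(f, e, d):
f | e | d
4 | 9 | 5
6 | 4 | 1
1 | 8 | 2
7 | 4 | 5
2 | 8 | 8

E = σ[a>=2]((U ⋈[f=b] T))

σ filters on a, owned by the right side.
E' = (U ⋈[f=b] σ[a>=2](T))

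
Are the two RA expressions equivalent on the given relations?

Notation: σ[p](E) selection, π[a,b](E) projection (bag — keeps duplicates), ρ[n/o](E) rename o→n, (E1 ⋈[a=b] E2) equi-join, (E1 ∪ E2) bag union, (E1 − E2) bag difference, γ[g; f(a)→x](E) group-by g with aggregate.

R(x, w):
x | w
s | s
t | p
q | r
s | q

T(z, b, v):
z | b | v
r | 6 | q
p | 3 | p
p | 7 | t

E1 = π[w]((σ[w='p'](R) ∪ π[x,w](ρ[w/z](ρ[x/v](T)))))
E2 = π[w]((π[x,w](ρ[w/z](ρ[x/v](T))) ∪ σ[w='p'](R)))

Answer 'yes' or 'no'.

E1 subexpression sizes:
  R → 4
  σ[w='p'](R) → 1
  T → 3
  ρ[x/v](T) → 3
  ρ[w/z](ρ[x/v](T)) → 3
  π[x,w](ρ[w/z](ρ[x/v](T))) → 3
  (σ[w='p'](R) ∪ π[x,w](ρ[w/z](ρ[x/v](T)))) → 4
  π[w]((σ[w='p'](R) ∪ π[x,w](ρ[w/z](ρ[x/v](T))))) → 4
E2 subexpression sizes:
  T → 3
  ρ[x/v](T) → 3
  ρ[w/z](ρ[x/v](T)) → 3
  π[x,w](ρ[w/z](ρ[x/v](T))) → 3
  R → 4
  σ[w='p'](R) → 1
  (π[x,w](ρ[w/z](ρ[x/v](T))) ∪ σ[w='p'](R)) → 4
  π[w]((π[x,w](ρ[w/z](ρ[x/v](T))) ∪ σ[w='p'](R))) → 4

E1 and E2 produce the same multiset:
w
p
p
p
r

yes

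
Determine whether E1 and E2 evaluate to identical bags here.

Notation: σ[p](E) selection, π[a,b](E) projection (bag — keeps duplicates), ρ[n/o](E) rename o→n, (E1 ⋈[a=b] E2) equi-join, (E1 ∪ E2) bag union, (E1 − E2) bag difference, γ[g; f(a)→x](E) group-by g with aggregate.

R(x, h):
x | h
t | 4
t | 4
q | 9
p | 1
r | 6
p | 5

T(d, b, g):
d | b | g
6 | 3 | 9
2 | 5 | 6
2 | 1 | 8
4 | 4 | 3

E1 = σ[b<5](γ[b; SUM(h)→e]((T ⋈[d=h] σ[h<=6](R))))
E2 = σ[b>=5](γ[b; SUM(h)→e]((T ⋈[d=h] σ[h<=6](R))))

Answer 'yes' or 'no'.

E1 subexpression sizes:
  T → 4
  R → 6
  σ[h<=6](R) → 5
  (T ⋈[d=h] σ[h<=6](R)) → 3
  γ[b; SUM(h)→e]((T ⋈[d=h] σ[h<=6](R))) → 2
  σ[b<5](γ[b; SUM(h)→e]((T ⋈[d=h] σ[h<=6](R)))) → 2
E2 subexpression sizes:
  T → 4
  R → 6
  σ[h<=6](R) → 5
  (T ⋈[d=h] σ[h<=6](R)) → 3
  γ[b; SUM(h)→e]((T ⋈[d=h] σ[h<=6](R))) → 2
  σ[b>=5](γ[b; SUM(h)→e]((T ⋈[d=h] σ[h<=6](R)))) → 0

E1 result:
b | e
3 | 6
4 | 8
E2 result:
b | e
(0 rows)
Witness: (4, 8) appears 1× in E1 but 0× in E2.

no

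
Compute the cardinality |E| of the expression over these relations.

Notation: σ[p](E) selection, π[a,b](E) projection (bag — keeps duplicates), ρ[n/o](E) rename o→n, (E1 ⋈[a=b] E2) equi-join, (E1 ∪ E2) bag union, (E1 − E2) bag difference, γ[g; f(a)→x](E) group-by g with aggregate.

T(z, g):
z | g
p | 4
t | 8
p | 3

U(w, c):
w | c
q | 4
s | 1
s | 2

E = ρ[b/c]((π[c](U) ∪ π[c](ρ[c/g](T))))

Subexpression sizes:
  U → 3
  π[c](U) → 3
  T → 3
  ρ[c/g](T) → 3
  π[c](ρ[c/g](T)) → 3
  (π[c](U) ∪ π[c](ρ[c/g](T))) → 6
  ρ[b/c]((π[c](U) ∪ π[c](ρ[c/g](T)))) → 6

|E| = 6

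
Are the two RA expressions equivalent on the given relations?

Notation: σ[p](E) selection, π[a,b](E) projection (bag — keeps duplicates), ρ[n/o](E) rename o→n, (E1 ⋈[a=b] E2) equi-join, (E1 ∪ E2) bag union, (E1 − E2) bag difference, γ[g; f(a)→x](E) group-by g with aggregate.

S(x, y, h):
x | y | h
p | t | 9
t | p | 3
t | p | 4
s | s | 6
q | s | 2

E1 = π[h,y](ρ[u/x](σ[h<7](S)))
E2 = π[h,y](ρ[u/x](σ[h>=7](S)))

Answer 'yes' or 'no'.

E1 subexpression sizes:
  S → 5
  σ[h<7](S) → 4
  ρ[u/x](σ[h<7](S)) → 4
  π[h,y](ρ[u/x](σ[h<7](S))) → 4
E2 subexpression sizes:
  S → 5
  σ[h>=7](S) → 1
  ρ[u/x](σ[h>=7](S)) → 1
  π[h,y](ρ[u/x](σ[h>=7](S))) → 1

E1 result:
h | y
2 | s
3 | p
4 | p
6 | s
E2 result:
h | y
9 | t
Witness: (3, 'p') appears 1× in E1 but 0× in E2.

no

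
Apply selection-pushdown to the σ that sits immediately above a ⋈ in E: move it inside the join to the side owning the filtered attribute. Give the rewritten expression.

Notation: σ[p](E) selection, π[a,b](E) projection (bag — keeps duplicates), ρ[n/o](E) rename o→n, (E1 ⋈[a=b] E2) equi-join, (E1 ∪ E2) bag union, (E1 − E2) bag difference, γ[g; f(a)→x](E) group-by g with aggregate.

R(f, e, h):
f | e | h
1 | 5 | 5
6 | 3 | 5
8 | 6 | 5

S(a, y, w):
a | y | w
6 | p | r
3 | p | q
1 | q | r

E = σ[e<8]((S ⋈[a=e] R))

σ filters on e, owned by the right side.
E' = (S ⋈[a=e] σ[e<8](R))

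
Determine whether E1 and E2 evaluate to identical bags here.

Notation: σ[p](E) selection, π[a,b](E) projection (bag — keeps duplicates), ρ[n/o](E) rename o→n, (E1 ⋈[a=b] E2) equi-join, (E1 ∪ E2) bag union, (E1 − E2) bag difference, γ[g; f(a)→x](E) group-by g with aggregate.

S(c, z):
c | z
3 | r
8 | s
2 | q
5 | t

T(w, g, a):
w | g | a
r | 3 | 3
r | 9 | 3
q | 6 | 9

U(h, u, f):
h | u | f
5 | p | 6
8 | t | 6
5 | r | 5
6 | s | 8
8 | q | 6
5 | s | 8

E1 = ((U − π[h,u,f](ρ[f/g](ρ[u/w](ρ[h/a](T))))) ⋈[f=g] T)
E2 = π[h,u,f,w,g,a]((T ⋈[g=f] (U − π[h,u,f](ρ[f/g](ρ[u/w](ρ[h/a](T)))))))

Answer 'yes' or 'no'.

E1 row counts bottom-up:
  U → 6
  T → 3
  ρ[h/a](T) → 3
  ρ[u/w](ρ[h/a](T)) → 3
  ρ[f/g](ρ[u/w](ρ[h/a](T))) → 3
  π[h,u,f](ρ[f/g](ρ[u/w](ρ[h/a](T)))) → 3
  (U − π[h,u,f](ρ[f/g](ρ[u/w](ρ[h/a](T))))) → 6
  T → 3
  ((U − π[h,u,f](ρ[f/g](ρ[u/w](ρ[h/a](T))))) ⋈[f=g] T) → 3
E2 row counts bottom-up:
  T → 3
  U → 6
  T → 3
  ρ[h/a](T) → 3
  ρ[u/w](ρ[h/a](T)) → 3
  ρ[f/g](ρ[u/w](ρ[h/a](T))) → 3
  π[h,u,f](ρ[f/g](ρ[u/w](ρ[h/a](T)))) → 3
  (U − π[h,u,f](ρ[f/g](ρ[u/w](ρ[h/a](T))))) → 6
  (T ⋈[g=f] (U − π[h,u,f](ρ[f/g](ρ[u/w](ρ[h/a](T)))))) → 3
  π[h,u,f,w,g,a]((T ⋈[g=f] (U − π[h,u,f](ρ[f/g](ρ[u/w](ρ[h/a](T))))))) → 3

E1 and E2 produce the same multiset:
h | u | f | w | g | a
5 | p | 6 | q | 6 | 9
8 | q | 6 | q | 6 | 9
8 | t | 6 | q | 6 | 9

yes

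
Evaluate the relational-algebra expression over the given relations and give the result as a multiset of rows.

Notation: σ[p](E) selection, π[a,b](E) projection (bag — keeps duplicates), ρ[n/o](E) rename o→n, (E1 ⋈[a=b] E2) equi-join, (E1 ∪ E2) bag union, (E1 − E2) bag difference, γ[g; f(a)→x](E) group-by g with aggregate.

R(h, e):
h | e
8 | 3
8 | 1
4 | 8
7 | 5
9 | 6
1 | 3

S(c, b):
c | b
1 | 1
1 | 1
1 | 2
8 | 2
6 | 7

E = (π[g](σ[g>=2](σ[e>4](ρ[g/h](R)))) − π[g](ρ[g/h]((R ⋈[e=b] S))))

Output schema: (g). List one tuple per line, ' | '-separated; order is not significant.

Row counts bottom-up:
  R → 6
  ρ[g/h](R) → 6
  σ[e>4](ρ[g/h](R)) → 3
  σ[g>=2](σ[e>4](ρ[g/h](R))) → 3
  π[g](σ[g>=2](σ[e>4](ρ[g/h](R)))) → 3
  R → 6
  S → 5
  (R ⋈[e=b] S) → 2
  ρ[g/h]((R ⋈[e=b] S)) → 2
  π[g](ρ[g/h]((R ⋈[e=b] S))) → 2
  (π[g](σ[g>=2](σ[e>4](ρ[g/h](R)))) − π[g](ρ[g/h]((R ⋈[e=b] S)))) → 3

== RESULT ==
g
4
7
9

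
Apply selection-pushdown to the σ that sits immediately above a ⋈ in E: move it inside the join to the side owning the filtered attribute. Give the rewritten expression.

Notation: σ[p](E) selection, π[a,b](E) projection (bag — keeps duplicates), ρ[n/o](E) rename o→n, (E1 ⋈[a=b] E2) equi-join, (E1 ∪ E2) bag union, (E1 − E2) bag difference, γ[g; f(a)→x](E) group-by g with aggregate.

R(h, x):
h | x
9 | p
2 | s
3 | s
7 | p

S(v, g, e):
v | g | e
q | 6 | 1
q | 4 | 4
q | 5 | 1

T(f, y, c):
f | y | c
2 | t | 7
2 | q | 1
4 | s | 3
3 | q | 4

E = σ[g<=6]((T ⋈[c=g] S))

σ filters on g, owned by the right side.
E' = (T ⋈[c=g] σ[g<=6](S))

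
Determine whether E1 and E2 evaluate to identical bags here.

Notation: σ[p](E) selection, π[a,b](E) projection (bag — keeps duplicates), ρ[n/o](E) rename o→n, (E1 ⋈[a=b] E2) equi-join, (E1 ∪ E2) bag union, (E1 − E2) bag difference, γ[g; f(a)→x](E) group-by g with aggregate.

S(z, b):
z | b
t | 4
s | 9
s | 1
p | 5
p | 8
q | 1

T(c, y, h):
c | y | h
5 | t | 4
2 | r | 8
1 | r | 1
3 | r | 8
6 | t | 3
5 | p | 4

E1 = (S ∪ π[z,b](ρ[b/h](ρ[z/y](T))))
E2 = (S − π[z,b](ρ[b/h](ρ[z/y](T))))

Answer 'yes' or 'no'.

E1 row counts bottom-up:
  S → 6
  T → 6
  ρ[z/y](T) → 6
  ρ[b/h](ρ[z/y](T)) → 6
  π[z,b](ρ[b/h](ρ[z/y](T))) → 6
  (S ∪ π[z,b](ρ[b/h](ρ[z/y](T)))) → 12
E2 row counts bottom-up:
  S → 6
  T → 6
  ρ[z/y](T) → 6
  ρ[b/h](ρ[z/y](T)) → 6
  π[z,b](ρ[b/h](ρ[z/y](T))) → 6
  (S − π[z,b](ρ[b/h](ρ[z/y](T)))) → 5

E1 result:
z | b
p | 4
p | 5
p | 8
q | 1
r | 1
r | 8
r | 8
s | 1
s | 9
t | 3
t | 4
t | 4
E2 result:
z | b
p | 5
p | 8
q | 1
s | 1
s | 9
Witness: ('r', 1) appears 1× in E1 but 0× in E2.

no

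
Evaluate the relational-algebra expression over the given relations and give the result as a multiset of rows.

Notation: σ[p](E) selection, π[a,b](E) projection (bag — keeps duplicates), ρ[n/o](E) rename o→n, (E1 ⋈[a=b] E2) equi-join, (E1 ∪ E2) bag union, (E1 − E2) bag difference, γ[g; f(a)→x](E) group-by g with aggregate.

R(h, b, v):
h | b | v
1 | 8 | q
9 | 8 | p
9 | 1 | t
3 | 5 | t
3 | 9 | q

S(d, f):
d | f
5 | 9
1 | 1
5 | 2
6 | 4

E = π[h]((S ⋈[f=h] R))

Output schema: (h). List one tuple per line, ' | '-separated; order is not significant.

Subexpression sizes:
  S → 4
  R → 5
  (S ⋈[f=h] R) → 3
  π[h]((S ⋈[f=h] R)) → 3

== RESULT ==
h
1
9
9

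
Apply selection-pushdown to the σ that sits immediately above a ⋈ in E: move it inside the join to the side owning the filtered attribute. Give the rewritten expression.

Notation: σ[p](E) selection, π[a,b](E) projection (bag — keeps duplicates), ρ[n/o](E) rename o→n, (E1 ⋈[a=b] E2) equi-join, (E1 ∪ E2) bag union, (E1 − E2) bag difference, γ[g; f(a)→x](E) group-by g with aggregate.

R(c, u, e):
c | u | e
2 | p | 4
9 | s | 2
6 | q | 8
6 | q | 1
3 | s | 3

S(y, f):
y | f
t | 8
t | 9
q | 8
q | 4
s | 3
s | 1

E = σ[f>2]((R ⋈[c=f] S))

σ filters on f, owned by the right side.
E' = (R ⋈[c=f] σ[f>2](S))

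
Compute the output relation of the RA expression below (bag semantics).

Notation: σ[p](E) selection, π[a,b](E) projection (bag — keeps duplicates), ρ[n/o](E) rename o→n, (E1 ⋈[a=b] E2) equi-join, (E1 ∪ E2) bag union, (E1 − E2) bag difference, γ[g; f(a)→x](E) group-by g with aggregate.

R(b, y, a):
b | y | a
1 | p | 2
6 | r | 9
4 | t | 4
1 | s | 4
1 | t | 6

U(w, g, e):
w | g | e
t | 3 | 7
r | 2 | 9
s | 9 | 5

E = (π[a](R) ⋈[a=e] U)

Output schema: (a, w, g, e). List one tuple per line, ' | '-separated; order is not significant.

Row counts bottom-up:
  R → 5
  π[a](R) → 5
  U → 3
  (π[a](R) ⋈[a=e] U) → 1

== RESULT ==
a | w | g | e
9 | r | 2 | 9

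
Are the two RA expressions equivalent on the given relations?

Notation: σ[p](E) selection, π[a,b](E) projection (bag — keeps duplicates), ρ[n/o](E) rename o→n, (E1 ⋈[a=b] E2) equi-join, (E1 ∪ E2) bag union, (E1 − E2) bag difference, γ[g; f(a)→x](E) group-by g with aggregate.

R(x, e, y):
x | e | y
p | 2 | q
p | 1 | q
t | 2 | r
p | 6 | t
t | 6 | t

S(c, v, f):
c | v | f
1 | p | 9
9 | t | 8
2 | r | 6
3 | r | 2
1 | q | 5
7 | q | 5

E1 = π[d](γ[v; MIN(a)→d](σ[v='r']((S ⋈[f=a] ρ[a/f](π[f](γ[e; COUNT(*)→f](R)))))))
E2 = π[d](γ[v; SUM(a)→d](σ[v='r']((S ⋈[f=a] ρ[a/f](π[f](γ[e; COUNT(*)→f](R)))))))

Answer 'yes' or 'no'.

E1 subexpression sizes:
  S → 6
  R → 5
  γ[e; COUNT(*)→f](R) → 3
  π[f](γ[e; COUNT(*)→f](R)) → 3
  ρ[a/f](π[f](γ[e; COUNT(*)→f](R))) → 3
  (S ⋈[f=a] ρ[a/f](π[f](γ[e; COUNT(*)→f](R)))) → 2
  σ[v='r']((S ⋈[f=a] ρ[a/f](π[f](γ[e; COUNT(*)→f](R))))) → 2
  γ[v; MIN(a)→d](σ[v='r']((S ⋈[f=a] ρ[a/f](π[f](γ[e; COUNT(*)→f](R)))))) → 1
  π[d](γ[v; MIN(a)→d](σ[v='r']((S ⋈[f=a] ρ[a/f](π[f](γ[e; COUNT(*)→f](R))))))) → 1
E2 subexpression sizes:
  S → 6
  R → 5
  γ[e; COUNT(*)→f](R) → 3
  π[f](γ[e; COUNT(*)→f](R)) → 3
  ρ[a/f](π[f](γ[e; COUNT(*)→f](R))) → 3
  (S ⋈[f=a] ρ[a/f](π[f](γ[e; COUNT(*)→f](R)))) → 2
  σ[v='r']((S ⋈[f=a] ρ[a/f](π[f](γ[e; COUNT(*)→f](R))))) → 2
  γ[v; SUM(a)→d](σ[v='r']((S ⋈[f=a] ρ[a/f](π[f](γ[e; COUNT(*)→f](R)))))) → 1
  π[d](γ[v; SUM(a)→d](σ[v='r']((S ⋈[f=a] ρ[a/f](π[f](γ[e; COUNT(*)→f](R))))))) → 1

E1 result:
d
2
E2 result:
d
4
Witness: (2,) appears 1× in E1 but 0× in E2.

no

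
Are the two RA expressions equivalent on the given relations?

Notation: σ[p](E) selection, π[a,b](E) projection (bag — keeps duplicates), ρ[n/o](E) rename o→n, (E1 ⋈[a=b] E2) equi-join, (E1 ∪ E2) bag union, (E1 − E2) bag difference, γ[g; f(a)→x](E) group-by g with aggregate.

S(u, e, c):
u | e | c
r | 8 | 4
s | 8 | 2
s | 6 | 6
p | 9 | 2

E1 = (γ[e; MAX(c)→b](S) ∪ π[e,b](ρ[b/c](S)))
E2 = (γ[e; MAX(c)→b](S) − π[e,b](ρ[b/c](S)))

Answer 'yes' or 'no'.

E1 stepwise |·|:
  S → 4
  γ[e; MAX(c)→b](S) → 3
  S → 4
  ρ[b/c](S) → 4
  π[e,b](ρ[b/c](S)) → 4
  (γ[e; MAX(c)→b](S) ∪ π[e,b](ρ[b/c](S))) → 7
E2 stepwise |·|:
  S → 4
  γ[e; MAX(c)→b](S) → 3
  S → 4
  ρ[b/c](S) → 4
  π[e,b](ρ[b/c](S)) → 4
  (γ[e; MAX(c)→b](S) − π[e,b](ρ[b/c](S))) → 0

E1 result:
e | b
6 | 6
6 | 6
8 | 2
8 | 4
8 | 4
9 | 2
9 | 2
E2 result:
e | b
(0 rows)
Witness: (6, 6) appears 2× in E1 but 0× in E2.

no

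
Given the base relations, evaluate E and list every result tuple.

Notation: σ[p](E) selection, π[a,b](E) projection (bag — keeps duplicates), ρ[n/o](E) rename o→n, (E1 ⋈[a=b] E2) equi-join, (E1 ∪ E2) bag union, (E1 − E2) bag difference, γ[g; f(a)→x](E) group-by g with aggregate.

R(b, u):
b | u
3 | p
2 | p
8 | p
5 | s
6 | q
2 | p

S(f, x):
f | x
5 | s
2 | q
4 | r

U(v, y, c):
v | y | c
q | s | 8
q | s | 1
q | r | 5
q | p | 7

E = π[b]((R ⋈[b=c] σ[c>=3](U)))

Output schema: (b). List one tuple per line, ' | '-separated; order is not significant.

Row counts bottom-up:
  R → 6
  U → 4
  σ[c>=3](U) → 3
  (R ⋈[b=c] σ[c>=3](U)) → 2
  π[b]((R ⋈[b=c] σ[c>=3](U))) → 2

== RESULT ==
b
5
8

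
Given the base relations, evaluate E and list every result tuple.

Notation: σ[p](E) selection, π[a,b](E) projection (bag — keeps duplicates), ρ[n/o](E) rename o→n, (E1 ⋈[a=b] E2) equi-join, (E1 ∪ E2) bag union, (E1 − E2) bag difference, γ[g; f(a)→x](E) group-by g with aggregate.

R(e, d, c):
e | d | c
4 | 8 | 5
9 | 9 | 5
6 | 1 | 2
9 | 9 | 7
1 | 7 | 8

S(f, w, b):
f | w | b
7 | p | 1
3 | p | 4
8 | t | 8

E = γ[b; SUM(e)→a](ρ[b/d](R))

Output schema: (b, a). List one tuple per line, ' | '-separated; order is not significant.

Stepwise |·|:
  R → 5
  ρ[b/d](R) → 5
  γ[b; SUM(e)→a](ρ[b/d](R)) → 4

== RESULT ==
b | a
1 | 6
7 | 1
8 | 4
9 | 18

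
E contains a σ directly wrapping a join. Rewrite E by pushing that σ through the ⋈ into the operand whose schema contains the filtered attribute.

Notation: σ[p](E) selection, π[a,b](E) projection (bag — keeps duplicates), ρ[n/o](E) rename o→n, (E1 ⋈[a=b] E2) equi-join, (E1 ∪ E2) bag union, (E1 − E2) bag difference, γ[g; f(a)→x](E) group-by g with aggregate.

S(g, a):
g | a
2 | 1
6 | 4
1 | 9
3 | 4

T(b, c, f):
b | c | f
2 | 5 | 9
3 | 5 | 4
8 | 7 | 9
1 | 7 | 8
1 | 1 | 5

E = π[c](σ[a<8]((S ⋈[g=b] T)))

σ filters on a, owned by the left side.
E' = π[c]((σ[a<8](S) ⋈[g=b] T))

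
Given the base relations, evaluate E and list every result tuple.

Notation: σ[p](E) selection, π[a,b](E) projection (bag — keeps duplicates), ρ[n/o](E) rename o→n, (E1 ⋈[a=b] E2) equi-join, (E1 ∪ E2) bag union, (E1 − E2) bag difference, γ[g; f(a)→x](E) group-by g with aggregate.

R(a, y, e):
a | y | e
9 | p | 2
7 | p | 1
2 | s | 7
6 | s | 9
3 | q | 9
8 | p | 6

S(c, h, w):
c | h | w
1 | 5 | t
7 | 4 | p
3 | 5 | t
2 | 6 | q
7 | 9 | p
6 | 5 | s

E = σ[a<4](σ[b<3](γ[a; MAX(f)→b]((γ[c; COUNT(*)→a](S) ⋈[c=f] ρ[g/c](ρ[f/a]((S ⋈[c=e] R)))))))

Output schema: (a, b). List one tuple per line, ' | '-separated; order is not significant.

Row counts bottom-up:
  S → 6
  γ[c; COUNT(*)→a](S) → 5
  S → 6
  R → 6
  (S ⋈[c=e] R) → 5
  ρ[f/a]((S ⋈[c=e] R)) → 5
  ρ[g/c](ρ[f/a]((S ⋈[c=e] R))) → 5
  (γ[c; COUNT(*)→a](S) ⋈[c=f] ρ[g/c](ρ[f/a]((S ⋈[c=e] R)))) → 3
  γ[a; MAX(f)→b]((γ[c; COUNT(*)→a](S) ⋈[c=f] ρ[g/c](ρ[f/a]((S ⋈[c=e] R))))) → 2
  σ[b<3](γ[a; MAX(f)→b]((γ[c; COUNT(*)→a](S) ⋈[c=f] ρ[g/c](ρ[f/a]((S ⋈[c=e] R)))))) → 1
  σ[a<4](σ[b<3](γ[a; MAX(f)→b]((γ[c; COUNT(*)→a](S) ⋈[c=f] ρ[g/c](ρ[f/a]((S ⋈[c=e] R))))))) → 1

== RESULT ==
a | b
1 | 2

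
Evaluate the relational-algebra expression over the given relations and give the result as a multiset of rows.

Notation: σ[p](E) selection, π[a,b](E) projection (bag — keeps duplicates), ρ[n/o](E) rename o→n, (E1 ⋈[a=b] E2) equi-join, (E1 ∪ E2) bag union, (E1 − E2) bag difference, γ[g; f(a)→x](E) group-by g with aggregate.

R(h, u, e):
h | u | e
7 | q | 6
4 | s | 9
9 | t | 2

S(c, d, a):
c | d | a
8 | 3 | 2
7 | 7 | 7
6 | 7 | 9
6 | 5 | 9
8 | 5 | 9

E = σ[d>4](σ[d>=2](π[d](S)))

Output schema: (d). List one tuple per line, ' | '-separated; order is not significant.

Subexpression sizes:
  S → 5
  π[d](S) → 5
  σ[d>=2](π[d](S)) → 5
  σ[d>4](σ[d>=2](π[d](S))) → 4

== RESULT ==
d
5
5
7
7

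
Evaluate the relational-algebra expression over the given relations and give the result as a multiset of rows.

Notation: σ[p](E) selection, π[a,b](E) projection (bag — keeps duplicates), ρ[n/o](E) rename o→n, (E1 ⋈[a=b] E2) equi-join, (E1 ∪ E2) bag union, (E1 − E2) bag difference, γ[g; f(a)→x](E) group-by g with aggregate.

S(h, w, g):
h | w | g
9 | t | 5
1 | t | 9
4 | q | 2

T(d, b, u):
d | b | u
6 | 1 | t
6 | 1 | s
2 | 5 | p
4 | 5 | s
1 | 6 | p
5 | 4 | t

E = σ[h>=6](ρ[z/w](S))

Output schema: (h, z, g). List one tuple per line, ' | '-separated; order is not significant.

Per-node cardinality:
  S → 3
  ρ[z/w](S) → 3
  σ[h>=6](ρ[z/w](S)) → 1

== RESULT ==
h | z | g
9 | t | 5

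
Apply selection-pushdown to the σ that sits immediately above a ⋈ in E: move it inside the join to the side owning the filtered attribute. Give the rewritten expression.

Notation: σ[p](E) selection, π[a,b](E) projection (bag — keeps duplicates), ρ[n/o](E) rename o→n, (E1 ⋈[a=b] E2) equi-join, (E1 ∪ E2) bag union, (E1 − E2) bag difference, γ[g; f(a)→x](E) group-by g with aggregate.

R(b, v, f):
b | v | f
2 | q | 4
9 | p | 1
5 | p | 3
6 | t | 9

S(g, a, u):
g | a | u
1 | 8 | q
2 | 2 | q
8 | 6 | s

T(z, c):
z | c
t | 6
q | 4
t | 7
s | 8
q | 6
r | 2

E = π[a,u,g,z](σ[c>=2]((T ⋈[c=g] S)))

σ filters on c, owned by the left side.
E' = π[a,u,g,z]((σ[c>=2](T) ⋈[c=g] S))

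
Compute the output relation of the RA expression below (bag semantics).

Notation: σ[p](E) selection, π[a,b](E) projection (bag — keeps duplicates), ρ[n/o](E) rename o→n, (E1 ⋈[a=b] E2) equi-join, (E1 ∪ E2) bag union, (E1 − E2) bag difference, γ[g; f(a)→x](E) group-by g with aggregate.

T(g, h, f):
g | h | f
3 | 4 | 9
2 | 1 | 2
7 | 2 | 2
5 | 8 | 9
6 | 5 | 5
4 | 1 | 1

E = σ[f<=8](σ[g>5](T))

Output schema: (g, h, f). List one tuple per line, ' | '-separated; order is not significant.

Per-node cardinality:
  T → 6
  σ[g>5](T) → 2
  σ[f<=8](σ[g>5](T)) → 2

== RESULT ==
g | h | f
6 | 5 | 5
7 | 2 | 2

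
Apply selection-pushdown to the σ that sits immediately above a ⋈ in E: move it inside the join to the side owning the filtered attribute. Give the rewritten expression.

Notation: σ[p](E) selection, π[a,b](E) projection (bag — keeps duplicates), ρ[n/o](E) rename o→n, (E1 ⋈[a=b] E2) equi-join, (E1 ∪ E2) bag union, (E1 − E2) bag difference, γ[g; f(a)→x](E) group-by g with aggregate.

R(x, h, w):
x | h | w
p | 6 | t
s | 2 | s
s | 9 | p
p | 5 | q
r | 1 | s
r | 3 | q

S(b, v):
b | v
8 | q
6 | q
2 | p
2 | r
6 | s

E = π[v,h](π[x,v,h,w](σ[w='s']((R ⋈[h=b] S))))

σ filters on w, owned by the left side.
E' = π[v,h](π[x,v,h,w]((σ[w='s'](R) ⋈[h=b] S)))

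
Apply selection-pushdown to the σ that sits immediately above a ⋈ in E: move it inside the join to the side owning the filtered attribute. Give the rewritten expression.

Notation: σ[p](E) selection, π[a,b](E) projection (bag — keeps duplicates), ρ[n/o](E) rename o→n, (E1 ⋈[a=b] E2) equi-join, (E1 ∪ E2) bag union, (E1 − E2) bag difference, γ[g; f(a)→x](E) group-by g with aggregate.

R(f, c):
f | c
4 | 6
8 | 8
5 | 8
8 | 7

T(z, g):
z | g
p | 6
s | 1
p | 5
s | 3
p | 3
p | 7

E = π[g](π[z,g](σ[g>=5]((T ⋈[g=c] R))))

σ filters on g, owned by the left side.
E' = π[g](π[z,g]((σ[g>=5](T) ⋈[g=c] R)))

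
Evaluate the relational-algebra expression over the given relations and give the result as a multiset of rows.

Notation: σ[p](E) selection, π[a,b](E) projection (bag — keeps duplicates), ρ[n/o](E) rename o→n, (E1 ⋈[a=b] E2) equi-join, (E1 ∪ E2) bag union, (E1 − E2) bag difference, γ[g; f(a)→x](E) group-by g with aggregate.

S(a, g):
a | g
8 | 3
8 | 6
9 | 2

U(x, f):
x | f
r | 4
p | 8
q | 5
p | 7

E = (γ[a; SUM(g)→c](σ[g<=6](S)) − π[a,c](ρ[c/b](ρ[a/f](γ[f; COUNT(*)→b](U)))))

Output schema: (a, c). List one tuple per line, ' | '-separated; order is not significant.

Row counts bottom-up:
  S → 3
  σ[g<=6](S) → 3
  γ[a; SUM(g)→c](σ[g<=6](S)) → 2
  U → 4
  γ[f; COUNT(*)→b](U) → 4
  ρ[a/f](γ[f; COUNT(*)→b](U)) → 4
  ρ[c/b](ρ[a/f](γ[f; COUNT(*)→b](U))) → 4
  π[a,c](ρ[c/b](ρ[a/f](γ[f; COUNT(*)→b](U)))) → 4
  (γ[a; SUM(g)→c](σ[g<=6](S)) − π[a,c](ρ[c/b](ρ[a/f](γ[f; COUNT(*)→b](U))))) → 2

== RESULT ==
a | c
8 | 9
9 | 2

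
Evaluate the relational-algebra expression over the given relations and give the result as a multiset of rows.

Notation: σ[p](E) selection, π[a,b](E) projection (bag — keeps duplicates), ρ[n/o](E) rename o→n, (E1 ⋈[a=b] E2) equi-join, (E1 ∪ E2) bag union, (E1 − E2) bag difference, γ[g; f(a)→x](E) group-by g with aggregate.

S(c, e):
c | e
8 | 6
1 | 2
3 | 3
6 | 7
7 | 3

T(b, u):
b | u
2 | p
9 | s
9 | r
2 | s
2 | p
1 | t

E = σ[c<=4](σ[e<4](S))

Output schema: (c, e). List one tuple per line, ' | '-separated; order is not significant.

Per-node cardinality:
  S → 5
  σ[e<4](S) → 3
  σ[c<=4](σ[e<4](S)) → 2

== RESULT ==
c | e
1 | 2
3 | 3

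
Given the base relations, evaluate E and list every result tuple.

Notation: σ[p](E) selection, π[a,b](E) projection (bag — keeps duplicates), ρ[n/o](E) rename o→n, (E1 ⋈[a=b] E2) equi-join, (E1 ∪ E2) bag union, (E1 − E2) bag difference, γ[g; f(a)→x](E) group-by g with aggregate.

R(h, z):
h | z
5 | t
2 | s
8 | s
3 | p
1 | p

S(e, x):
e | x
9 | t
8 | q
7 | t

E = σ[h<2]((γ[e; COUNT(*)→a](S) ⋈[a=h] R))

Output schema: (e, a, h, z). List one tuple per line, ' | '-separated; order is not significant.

Row counts bottom-up:
  S → 3
  γ[e; COUNT(*)→a](S) → 3
  R → 5
  (γ[e; COUNT(*)→a](S) ⋈[a=h] R) → 3
  σ[h<2]((γ[e; COUNT(*)→a](S) ⋈[a=h] R)) → 3

== RESULT ==
e | a | h | z
7 | 1 | 1 | p
8 | 1 | 1 | p
9 | 1 | 1 | p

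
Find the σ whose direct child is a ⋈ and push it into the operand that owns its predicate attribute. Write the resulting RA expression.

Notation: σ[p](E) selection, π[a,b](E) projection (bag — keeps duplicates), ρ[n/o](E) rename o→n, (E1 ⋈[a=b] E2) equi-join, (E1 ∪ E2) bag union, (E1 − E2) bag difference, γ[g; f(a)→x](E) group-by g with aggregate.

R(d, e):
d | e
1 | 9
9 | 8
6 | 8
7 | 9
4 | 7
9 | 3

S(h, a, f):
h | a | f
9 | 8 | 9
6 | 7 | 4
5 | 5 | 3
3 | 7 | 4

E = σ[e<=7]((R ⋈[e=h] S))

σ filters on e, owned by the left side.
E' = (σ[e<=7](R) ⋈[e=h] S)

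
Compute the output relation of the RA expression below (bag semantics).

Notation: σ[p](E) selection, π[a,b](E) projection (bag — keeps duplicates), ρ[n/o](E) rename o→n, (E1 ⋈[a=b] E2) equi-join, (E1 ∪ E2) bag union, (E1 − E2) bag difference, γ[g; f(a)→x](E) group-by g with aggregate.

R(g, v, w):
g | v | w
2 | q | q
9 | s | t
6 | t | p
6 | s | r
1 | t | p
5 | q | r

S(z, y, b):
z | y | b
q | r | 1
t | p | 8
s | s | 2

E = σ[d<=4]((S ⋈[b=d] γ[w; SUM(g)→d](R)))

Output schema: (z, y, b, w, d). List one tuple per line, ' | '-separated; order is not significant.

Row counts bottom-up:
  S → 3
  R → 6
  γ[w; SUM(g)→d](R) → 4
  (S ⋈[b=d] γ[w; SUM(g)→d](R)) → 1
  σ[d<=4]((S ⋈[b=d] γ[w; SUM(g)→d](R))) → 1

== RESULT ==
z | y | b | w | d
s | s | 2 | q | 2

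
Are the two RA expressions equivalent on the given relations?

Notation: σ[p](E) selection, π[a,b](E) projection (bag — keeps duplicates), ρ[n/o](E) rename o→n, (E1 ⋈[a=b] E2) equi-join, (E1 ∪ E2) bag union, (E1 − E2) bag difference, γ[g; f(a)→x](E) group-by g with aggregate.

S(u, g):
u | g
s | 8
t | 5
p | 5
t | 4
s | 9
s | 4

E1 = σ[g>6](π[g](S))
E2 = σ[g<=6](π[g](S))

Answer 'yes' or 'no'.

E1 stepwise |·|:
  S → 6
  π[g](S) → 6
  σ[g>6](π[g](S)) → 2
E2 stepwise |·|:
  S → 6
  π[g](S) → 6
  σ[g<=6](π[g](S)) → 4

E1 result:
g
8
9
E2 result:
g
4
4
5
5
Witness: (8,) appears 1× in E1 but 0× in E2.

no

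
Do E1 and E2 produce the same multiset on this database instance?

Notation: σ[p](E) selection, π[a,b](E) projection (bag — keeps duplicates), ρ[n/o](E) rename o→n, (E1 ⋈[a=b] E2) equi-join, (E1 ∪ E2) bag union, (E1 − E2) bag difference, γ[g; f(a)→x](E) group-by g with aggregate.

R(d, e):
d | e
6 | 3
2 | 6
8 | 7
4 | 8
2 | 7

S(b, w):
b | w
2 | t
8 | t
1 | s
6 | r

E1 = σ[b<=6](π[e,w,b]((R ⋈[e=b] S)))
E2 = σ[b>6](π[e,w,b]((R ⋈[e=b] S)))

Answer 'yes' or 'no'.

E1 stepwise |·|:
  R → 5
  S → 4
  (R ⋈[e=b] S) → 2
  π[e,w,b]((R ⋈[e=b] S)) → 2
  σ[b<=6](π[e,w,b]((R ⋈[e=b] S))) → 1
E2 stepwise |·|:
  R → 5
  S → 4
  (R ⋈[e=b] S) → 2
  π[e,w,b]((R ⋈[e=b] S)) → 2
  σ[b>6](π[e,w,b]((R ⋈[e=b] S))) → 1

E1 result:
e | w | b
6 | r | 6
E2 result:
e | w | b
8 | t | 8
Witness: (6, 'r', 6) appears 1× in E1 but 0× in E2.

no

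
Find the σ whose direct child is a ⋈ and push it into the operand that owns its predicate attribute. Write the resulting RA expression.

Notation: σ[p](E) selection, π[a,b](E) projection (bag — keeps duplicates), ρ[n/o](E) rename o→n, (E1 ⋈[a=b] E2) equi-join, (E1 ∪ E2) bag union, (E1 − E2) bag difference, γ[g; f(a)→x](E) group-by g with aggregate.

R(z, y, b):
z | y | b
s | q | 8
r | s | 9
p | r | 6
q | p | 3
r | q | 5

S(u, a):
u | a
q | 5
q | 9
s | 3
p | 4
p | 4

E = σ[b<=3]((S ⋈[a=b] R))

σ filters on b, owned by the right side.
E' = (S ⋈[a=b] σ[b<=3](R))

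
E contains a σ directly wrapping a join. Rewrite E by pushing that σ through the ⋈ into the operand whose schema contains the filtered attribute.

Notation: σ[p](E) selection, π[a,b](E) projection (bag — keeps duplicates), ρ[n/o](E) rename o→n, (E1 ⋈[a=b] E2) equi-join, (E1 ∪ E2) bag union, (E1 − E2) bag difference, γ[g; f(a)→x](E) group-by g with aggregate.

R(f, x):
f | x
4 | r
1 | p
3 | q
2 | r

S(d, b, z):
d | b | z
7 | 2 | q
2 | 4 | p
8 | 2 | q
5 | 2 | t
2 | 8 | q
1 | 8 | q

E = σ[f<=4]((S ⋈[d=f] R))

σ filters on f, owned by the right side.
E' = (S ⋈[d=f] σ[f<=4](R))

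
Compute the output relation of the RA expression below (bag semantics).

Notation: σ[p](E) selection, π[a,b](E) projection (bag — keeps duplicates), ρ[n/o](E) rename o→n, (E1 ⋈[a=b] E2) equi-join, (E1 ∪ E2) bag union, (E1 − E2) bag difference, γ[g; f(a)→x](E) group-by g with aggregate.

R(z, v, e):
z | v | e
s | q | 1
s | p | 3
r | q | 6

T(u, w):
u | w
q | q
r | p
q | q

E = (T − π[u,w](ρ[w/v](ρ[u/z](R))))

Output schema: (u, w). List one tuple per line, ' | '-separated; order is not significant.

Subexpression sizes:
  T → 3
  R → 3
  ρ[u/z](R) → 3
  ρ[w/v](ρ[u/z](R)) → 3
  π[u,w](ρ[w/v](ρ[u/z](R))) → 3
  (T − π[u,w](ρ[w/v](ρ[u/z](R)))) → 3

== RESULT ==
u | w
q | q
q | q
r | p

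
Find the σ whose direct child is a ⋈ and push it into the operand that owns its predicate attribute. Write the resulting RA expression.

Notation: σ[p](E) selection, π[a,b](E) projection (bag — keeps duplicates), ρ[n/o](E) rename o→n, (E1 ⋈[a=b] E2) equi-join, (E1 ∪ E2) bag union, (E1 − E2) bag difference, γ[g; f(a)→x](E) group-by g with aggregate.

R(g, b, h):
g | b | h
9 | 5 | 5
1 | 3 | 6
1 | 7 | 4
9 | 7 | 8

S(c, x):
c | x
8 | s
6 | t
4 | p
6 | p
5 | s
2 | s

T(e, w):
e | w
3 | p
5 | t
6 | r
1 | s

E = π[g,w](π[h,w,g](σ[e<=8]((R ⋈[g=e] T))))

σ filters on e, owned by the right side.
E' = π[g,w](π[h,w,g]((R ⋈[g=e] σ[e<=8](T))))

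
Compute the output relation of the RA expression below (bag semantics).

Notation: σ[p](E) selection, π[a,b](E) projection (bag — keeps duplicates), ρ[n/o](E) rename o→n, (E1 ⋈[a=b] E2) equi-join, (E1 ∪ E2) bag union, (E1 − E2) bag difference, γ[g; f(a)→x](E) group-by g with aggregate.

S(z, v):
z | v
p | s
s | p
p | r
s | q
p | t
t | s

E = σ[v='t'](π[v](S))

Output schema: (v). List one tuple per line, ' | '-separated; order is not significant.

Subexpression sizes:
  S → 6
  π[v](S) → 6
  σ[v='t'](π[v](S)) → 1

== RESULT ==
v
t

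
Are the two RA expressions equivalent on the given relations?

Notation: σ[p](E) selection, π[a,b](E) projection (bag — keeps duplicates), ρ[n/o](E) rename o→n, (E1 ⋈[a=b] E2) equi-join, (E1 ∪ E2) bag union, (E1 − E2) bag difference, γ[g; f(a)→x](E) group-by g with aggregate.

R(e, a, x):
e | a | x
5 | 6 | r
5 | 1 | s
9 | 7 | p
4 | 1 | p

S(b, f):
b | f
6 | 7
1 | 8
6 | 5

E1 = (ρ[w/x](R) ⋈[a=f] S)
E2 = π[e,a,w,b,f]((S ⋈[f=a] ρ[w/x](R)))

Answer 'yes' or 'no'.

E1 stepwise |·|:
  R → 4
  ρ[w/x](R) → 4
  S → 3
  (ρ[w/x](R) ⋈[a=f] S) → 1
E2 stepwise |·|:
  S → 3
  R → 4
  ρ[w/x](R) → 4
  (S ⋈[f=a] ρ[w/x](R)) → 1
  π[e,a,w,b,f]((S ⋈[f=a] ρ[w/x](R))) → 1

E1 and E2 produce the same multiset:
e | a | w | b | f
9 | 7 | p | 6 | 7

yes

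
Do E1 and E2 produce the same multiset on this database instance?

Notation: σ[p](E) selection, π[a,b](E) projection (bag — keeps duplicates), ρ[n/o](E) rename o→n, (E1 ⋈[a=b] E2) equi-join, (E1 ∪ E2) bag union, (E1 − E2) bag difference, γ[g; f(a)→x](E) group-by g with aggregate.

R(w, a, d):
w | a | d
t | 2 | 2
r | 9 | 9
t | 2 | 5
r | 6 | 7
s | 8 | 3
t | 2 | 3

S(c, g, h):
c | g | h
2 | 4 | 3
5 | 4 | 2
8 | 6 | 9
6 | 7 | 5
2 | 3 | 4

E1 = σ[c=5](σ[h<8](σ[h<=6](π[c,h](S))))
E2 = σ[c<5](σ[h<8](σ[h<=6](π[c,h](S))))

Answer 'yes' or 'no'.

E1 per-node cardinality:
  S → 5
  π[c,h](S) → 5
  σ[h<=6](π[c,h](S)) → 4
  σ[h<8](σ[h<=6](π[c,h](S))) → 4
  σ[c=5](σ[h<8](σ[h<=6](π[c,h](S)))) → 1
E2 per-node cardinality:
  S → 5
  π[c,h](S) → 5
  σ[h<=6](π[c,h](S)) → 4
  σ[h<8](σ[h<=6](π[c,h](S))) → 4
  σ[c<5](σ[h<8](σ[h<=6](π[c,h](S)))) → 2

E1 result:
c | h
5 | 2
E2 result:
c | h
2 | 3
2 | 4
Witness: (2, 3) appears 0× in E1 but 1× in E2.

no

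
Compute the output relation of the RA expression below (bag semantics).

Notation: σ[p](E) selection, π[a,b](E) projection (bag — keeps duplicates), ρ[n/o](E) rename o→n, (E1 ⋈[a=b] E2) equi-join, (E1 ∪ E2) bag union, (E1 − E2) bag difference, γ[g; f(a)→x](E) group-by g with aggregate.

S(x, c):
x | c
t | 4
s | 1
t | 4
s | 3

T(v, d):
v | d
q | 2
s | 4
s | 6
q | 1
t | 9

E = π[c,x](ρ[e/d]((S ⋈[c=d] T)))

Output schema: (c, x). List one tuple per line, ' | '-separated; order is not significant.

Row counts bottom-up:
  S → 4
  T → 5
  (S ⋈[c=d] T) → 3
  ρ[e/d]((S ⋈[c=d] T)) → 3
  π[c,x](ρ[e/d]((S ⋈[c=d] T))) → 3

== RESULT ==
c | x
1 | s
4 | t
4 | t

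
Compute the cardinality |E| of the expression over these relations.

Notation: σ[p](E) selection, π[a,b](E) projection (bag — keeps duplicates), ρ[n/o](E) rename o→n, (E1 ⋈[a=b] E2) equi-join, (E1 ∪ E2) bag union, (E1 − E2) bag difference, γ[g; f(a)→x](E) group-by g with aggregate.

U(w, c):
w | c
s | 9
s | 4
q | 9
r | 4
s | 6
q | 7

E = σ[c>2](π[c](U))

Per-node cardinality:
  U → 6
  π[c](U) → 6
  σ[c>2](π[c](U)) → 6

|E| = 6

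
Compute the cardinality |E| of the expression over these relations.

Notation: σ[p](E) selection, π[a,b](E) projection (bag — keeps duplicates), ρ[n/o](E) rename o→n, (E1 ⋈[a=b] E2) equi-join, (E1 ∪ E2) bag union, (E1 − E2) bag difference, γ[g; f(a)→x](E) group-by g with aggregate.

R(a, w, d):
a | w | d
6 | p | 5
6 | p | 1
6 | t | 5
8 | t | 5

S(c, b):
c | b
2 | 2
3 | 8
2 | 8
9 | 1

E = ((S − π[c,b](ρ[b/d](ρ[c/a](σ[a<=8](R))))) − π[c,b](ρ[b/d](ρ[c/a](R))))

Subexpression sizes:
  S → 4
  R → 4
  σ[a<=8](R) → 4
  ρ[c/a](σ[a<=8](R)) → 4
  ρ[b/d](ρ[c/a](σ[a<=8](R))) → 4
  π[c,b](ρ[b/d](ρ[c/a](σ[a<=8](R)))) → 4
  (S − π[c,b](ρ[b/d](ρ[c/a](σ[a<=8](R))))) → 4
  R → 4
  ρ[c/a](R) → 4
  ρ[b/d](ρ[c/a](R)) → 4
  π[c,b](ρ[b/d](ρ[c/a](R))) → 4
  ((S − π[c,b](ρ[b/d](ρ[c/a](σ[a<=8](R))))) − π[c,b](ρ[b/d](ρ[c/a](R)))) → 4

|E| = 4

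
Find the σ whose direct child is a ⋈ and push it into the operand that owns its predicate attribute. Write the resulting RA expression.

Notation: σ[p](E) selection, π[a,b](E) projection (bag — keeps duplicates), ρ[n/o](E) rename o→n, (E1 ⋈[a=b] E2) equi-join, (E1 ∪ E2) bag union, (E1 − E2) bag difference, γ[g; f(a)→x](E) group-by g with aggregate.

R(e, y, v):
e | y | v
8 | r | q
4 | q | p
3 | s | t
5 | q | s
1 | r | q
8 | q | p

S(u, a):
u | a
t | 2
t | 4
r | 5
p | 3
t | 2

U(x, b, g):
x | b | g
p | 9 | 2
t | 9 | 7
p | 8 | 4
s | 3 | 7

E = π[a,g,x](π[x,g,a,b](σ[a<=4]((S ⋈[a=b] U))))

σ filters on a, owned by the left side.
E' = π[a,g,x](π[x,g,a,b]((σ[a<=4](S) ⋈[a=b] U)))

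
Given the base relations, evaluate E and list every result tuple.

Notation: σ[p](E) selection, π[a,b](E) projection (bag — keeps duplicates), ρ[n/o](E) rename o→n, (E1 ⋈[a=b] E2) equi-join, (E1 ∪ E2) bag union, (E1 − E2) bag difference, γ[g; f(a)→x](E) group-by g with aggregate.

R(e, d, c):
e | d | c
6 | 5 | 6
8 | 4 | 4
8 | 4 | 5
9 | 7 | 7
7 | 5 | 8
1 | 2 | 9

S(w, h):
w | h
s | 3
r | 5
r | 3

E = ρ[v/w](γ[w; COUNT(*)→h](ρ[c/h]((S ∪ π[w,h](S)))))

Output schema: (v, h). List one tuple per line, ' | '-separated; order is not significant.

Subexpression sizes:
  S → 3
  S → 3
  π[w,h](S) → 3
  (S ∪ π[w,h](S)) → 6
  ρ[c/h]((S ∪ π[w,h](S))) → 6
  γ[w; COUNT(*)→h](ρ[c/h]((S ∪ π[w,h](S)))) → 2
  ρ[v/w](γ[w; COUNT(*)→h](ρ[c/h]((S ∪ π[w,h](S))))) → 2

== RESULT ==
v | h
r | 4
s | 2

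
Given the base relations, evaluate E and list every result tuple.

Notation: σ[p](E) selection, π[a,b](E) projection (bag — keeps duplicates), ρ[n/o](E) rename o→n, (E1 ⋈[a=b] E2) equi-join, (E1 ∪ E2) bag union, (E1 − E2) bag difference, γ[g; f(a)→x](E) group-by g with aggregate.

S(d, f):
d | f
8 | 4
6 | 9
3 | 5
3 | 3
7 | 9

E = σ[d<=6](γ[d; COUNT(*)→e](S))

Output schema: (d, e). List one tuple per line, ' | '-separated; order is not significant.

Stepwise |·|:
  S → 5
  γ[d; COUNT(*)→e](S) → 4
  σ[d<=6](γ[d; COUNT(*)→e](S)) → 2

== RESULT ==
d | e
3 | 2
6 | 1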